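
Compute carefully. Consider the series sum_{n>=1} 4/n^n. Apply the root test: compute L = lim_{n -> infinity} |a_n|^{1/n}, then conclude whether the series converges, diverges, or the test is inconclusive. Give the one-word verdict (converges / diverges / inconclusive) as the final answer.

Let a_n denote the general term. Form |a_n|^(1/n) and simplify:
|a_n|^(1/n) = 2^(2/n)/n
Take the limit as n -> infinity: L = 0.
Since L = 0 < 1, the root test implies convergence.

converges


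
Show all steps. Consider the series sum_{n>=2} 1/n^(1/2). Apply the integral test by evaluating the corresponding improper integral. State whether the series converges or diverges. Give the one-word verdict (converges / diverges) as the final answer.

Let f(x) = 1/sqrt(x). Then f is positive, continuous, and decreasing on [2, infinity), so the integral test applies.
Compute the improper integral int_{2}^infinity f(x) dx:
  antiderivative F(x) = 2*sqrt(x).
  As x -> infinity, F(x) -> infinity (since p = 1/2 < 1).
  So the integral diverges. By the integral test, the series diverges.

diverges


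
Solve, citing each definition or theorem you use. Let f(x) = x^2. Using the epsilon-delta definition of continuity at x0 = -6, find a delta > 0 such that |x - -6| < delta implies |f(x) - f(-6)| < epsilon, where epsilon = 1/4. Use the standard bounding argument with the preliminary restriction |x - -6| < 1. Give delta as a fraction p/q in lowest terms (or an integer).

Factor: |x^2 - (-6)^2| = |x - -6| * |x + -6|.
Impose |x - -6| < 1 first. Then |x + -6| = |(x - -6) + 2*(-6)| <= |x - -6| + 2*|-6| < 1 + 12 = 13.
So |x^2 - (-6)^2| < delta * 13.
We need delta * 13 <= 1/4, i.e. delta <= 1/4/13 = 1/52.
Since 1/52 < 1, this is tighter than 1; take delta = 1/52.
So delta = 1/52 works.

1/52


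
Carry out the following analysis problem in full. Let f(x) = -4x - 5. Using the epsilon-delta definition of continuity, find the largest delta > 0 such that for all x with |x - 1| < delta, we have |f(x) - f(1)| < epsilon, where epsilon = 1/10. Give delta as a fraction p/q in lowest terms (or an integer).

We compute f(1) = -4*(1) - 5 = -9.
|f(x) - f(1)| = |-4x - 5 - (-9)| = |-4(x - 1)| = 4|x - 1|.
We need 4|x - 1| < 1/10, i.e. |x - 1| < 1/10 / 4 = 1/40.
So any delta <= 1/40 works. Conversely, if delta > 1/40, then x = 1 + 1/40 satisfies |x - 1| = 1/40 < delta but |f(x) - f(1)| = 4 * 1/40 = 1/10, which is not < 1/10; so no larger delta works.
Hence the largest such delta is 1/40.

1/40


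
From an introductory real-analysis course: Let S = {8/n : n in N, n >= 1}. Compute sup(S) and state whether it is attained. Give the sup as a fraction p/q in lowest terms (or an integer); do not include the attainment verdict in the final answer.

Analysis:
- Values: 8, 4, 8/3, 2, ... strictly decreasing.
- The maximum is 8 (n=1); sup = 8 (attained).
- The set is bounded below by 0; 8/n -> 0 so 0 is the greatest lower bound.
- 0 is not in the set, so inf = 0 is not attained.
Conclusion: sup(S) = 8, attained in S.

8


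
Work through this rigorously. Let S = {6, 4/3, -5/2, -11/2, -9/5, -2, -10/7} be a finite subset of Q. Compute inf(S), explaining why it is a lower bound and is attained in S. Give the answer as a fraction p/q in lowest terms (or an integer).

S is finite, so inf(S) = min(S).
Sorted increasing:
-11/2, -5/2, -2, -9/5, -10/7, 4/3, 6
The extremum is -11/2.
For every x in S, x >= -11/2. And -11/2 is in S, so it is attained.
Therefore inf(S) = -11/2.

-11/2


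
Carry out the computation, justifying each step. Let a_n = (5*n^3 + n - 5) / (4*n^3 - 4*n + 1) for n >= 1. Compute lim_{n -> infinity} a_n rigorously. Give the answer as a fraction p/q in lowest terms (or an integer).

Divide numerator and denominator by n^3, the highest power:
numerator / n^3 = 5 + n^(-2) - 5/n^3
denominator / n^3 = 4 - 4/n^2 + n^(-3)
As n -> infinity, all terms of the form c/n^k (k >= 1) tend to 0.
So numerator / n^3 -> 5 and denominator / n^3 -> 4.
Therefore lim a_n = 5/4.

5/4


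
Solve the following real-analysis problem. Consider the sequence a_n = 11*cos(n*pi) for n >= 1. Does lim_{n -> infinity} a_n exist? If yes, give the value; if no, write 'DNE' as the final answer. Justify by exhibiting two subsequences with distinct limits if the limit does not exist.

Examine the behaviour of a_n along subsequences.
cos(n*pi) = (-1)^n, so a_n = 11*(-1)^n. a_{2k} = 11 -> 11. a_{2k+1} = -11 -> -11.
Since these two subsequential limits are 11 and -11, distinct, the full sequence cannot converge (a convergent sequence has all subsequences tending to the same limit). So lim a_n does not exist.

DNE


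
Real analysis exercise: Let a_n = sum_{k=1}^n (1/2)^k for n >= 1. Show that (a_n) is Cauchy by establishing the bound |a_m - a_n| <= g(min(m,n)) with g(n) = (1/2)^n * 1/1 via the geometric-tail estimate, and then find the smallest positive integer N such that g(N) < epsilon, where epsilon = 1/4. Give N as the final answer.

For m > n >= 1: |a_m - a_n| = sum_{k=n+1}^m (1/2)^k < sum_{k=n+1}^infinity (1/2)^k = (1/2)^(n+1) / (1 - 1/2) = (1/2)^n * (1/2) * (2/1) = (1/2)^n * 1/1.
So g(n) = (1/2)^n / 1. Since g(n) -> 0, (a_n) is Cauchy.
Now solve g(N) < 1/4: (1/2)^N / 1 < 1/4 <=> 2^N > 1 / (1 * 1/4) = 4.
Check powers of 2: 2^2 = 4 <= 4, 2^3 = 8 > 4.
So the smallest such N is 3. Check: g(3) = 1/(1 * 8) = 1/8 < 1/4.

3


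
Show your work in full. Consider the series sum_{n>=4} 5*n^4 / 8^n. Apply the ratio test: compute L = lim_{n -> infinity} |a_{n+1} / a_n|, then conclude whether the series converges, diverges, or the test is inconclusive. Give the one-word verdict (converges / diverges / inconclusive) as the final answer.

Let a_n denote the general term. Form the ratio a_{n+1}/a_n and simplify:
a_{n+1}/a_n = (n + 1)^4/(8*n^4)
Take the limit as n -> infinity: L = 1/8.
Since L = 1/8 < 1, the ratio test implies the series converges.

converges


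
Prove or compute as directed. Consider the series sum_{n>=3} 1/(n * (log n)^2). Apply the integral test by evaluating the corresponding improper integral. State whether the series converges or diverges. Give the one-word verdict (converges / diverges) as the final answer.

Let f(x) = 1/(x*log(x)^2). Then f is positive, continuous, and decreasing on [3, infinity), so the integral test applies.
Compute the improper integral int_{3}^infinity f(x) dx:
  antiderivative F(x) = -1/log(x).
  F(x) -> 0 as x -> infinity.  int = 0 - F(3) = 1/log(3) < infinity. By the integral test, the series converges.

converges


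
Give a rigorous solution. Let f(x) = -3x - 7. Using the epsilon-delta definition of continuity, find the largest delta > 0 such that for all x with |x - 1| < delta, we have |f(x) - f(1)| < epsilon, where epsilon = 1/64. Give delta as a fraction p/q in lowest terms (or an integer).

We compute f(1) = -3*(1) - 7 = -10.
|f(x) - f(1)| = |-3x - 7 - (-10)| = |-3(x - 1)| = 3|x - 1|.
We need 3|x - 1| < 1/64, i.e. |x - 1| < 1/64 / 3 = 1/192.
So any delta <= 1/192 works. Conversely, if delta > 1/192, then x = 1 + 1/192 satisfies |x - 1| = 1/192 < delta but |f(x) - f(1)| = 3 * 1/192 = 1/64, which is not < 1/64; so no larger delta works.
Hence the largest such delta is 1/192.

1/192


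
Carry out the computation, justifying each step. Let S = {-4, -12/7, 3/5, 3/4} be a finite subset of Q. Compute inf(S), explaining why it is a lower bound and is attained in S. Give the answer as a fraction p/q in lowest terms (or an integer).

S is finite, so inf(S) = min(S).
Sorted increasing:
-4, -12/7, 3/5, 3/4
The extremum is -4.
For every x in S, x >= -4. And -4 is in S, so it is attained.
Therefore inf(S) = -4.

-4


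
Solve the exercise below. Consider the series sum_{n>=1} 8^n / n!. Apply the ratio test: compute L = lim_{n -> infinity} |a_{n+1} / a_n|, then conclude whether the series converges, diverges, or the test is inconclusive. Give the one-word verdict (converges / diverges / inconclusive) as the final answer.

Let a_n denote the general term. Form the ratio a_{n+1}/a_n and simplify:
a_{n+1}/a_n = 8/(n + 1)
Take the limit as n -> infinity: L = 0.
Since L = 0 < 1, the ratio test implies the series converges.

converges


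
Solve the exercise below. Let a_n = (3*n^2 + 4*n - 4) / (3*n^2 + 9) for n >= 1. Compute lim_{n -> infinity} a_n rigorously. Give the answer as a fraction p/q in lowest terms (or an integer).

Divide numerator and denominator by n^2, the highest power:
numerator / n^2 = 3 + 4/n - 4/n^2
denominator / n^2 = 3 + 9/n^2
As n -> infinity, all terms of the form c/n^k (k >= 1) tend to 0.
So numerator / n^2 -> 3 and denominator / n^2 -> 3.
Therefore lim a_n = 1.

1


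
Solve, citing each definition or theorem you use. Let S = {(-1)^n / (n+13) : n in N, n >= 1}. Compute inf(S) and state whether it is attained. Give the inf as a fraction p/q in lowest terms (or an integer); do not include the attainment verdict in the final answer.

Analysis:
- Values: -1/14, 1/15, -1/16, 1/17, -1/18, ...
- Positive terms (even n): 1/(2+13), 1/(4+13), ... decreasing -> max = 1/15 (n=2).
- Negative terms (odd n): -1/(1+13), -1/(3+13), ... increasing -> min = -1/14 (n=1).
- So sup = 1/15 (attained at n=2); inf = -1/14 (attained at n=1).
Conclusion: inf(S) = -1/14, attained in S.

-1/14


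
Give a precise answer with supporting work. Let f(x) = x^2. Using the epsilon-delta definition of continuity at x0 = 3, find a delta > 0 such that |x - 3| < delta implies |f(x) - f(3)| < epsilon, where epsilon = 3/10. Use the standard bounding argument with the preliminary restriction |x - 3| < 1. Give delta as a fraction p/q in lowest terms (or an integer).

Factor: |x^2 - (3)^2| = |x - 3| * |x + 3|.
Impose |x - 3| < 1 first. Then |x + 3| = |(x - 3) + 2*(3)| <= |x - 3| + 2*|3| < 1 + 6 = 7.
So |x^2 - (3)^2| < delta * 7.
We need delta * 7 <= 3/10, i.e. delta <= 3/10/7 = 3/70.
Since 3/70 < 1, this is tighter than 1; take delta = 3/70.
So delta = 3/70 works.

3/70


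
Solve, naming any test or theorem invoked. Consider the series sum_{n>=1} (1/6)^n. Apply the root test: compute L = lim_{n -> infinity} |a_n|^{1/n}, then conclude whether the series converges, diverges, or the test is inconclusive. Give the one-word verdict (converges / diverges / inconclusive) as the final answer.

Let a_n denote the general term. Form |a_n|^(1/n) and simplify:
|a_n|^(1/n) = 1/6
Take the limit as n -> infinity: L = 1/6.
Since L = 1/6 < 1, the root test implies convergence.

converges


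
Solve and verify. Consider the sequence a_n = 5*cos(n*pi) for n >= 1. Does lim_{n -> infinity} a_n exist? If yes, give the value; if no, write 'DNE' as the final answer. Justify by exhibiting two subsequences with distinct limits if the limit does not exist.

Examine the behaviour of a_n along subsequences.
cos(n*pi) = (-1)^n, so a_n = 5*(-1)^n. a_{2k} = 5 -> 5. a_{2k+1} = -5 -> -5.
Since these two subsequential limits are 5 and -5, distinct, the full sequence cannot converge (a convergent sequence has all subsequences tending to the same limit). So lim a_n does not exist.

DNE


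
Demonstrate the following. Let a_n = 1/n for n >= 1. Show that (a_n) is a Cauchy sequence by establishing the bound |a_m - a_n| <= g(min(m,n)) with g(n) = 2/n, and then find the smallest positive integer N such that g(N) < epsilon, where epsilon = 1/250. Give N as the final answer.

For any m, n >= 1, by the triangle inequality:
|a_m - a_n| = |1/m - 1/n| <= 1/m + 1/n <= 2/min(m,n).
So g(n) = 2/n bounds the Cauchy difference. Since g(n) -> 0, (a_n) is Cauchy.
Now solve g(N) < 1/250: 2/N < 1/250 <=> N > 2 / (1/250) = 500.
The smallest integer strictly greater than 500 is N = 501.
Check: g(501) = 2/501 = 2/501 < 1/250; g(500) = 1/250 >= 1/250. So N = 501.

501


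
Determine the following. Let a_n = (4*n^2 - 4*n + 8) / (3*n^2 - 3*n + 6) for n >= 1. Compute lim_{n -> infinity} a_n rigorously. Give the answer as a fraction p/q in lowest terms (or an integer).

Divide numerator and denominator by n^2, the highest power:
numerator / n^2 = 4 - 4/n + 8/n^2
denominator / n^2 = 3 - 3/n + 6/n^2
As n -> infinity, all terms of the form c/n^k (k >= 1) tend to 0.
So numerator / n^2 -> 4 and denominator / n^2 -> 3.
Therefore lim a_n = 4/3.

4/3


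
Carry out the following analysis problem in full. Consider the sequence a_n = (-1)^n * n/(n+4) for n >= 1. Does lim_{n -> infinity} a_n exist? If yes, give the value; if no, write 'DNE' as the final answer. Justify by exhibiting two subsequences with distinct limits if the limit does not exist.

Examine the behaviour of a_n along subsequences.
a_{2k} = 2k/(2k+4) -> 1. a_{2k+1} = -(2k+1)/(2k+5) -> -1.
Since these two subsequential limits are 1 and -1, distinct, the full sequence cannot converge (a convergent sequence has all subsequences tending to the same limit). So lim a_n does not exist.

DNE


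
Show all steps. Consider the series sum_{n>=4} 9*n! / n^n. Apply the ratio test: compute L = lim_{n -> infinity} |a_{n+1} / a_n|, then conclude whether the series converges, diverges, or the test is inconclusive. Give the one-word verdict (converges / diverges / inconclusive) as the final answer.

Let a_n denote the general term. Form the ratio a_{n+1}/a_n and simplify:
a_{n+1}/a_n = (n/(n + 1))^n
Take the limit as n -> infinity: L = exp(-1).
Since L = exp(-1) < 1, the ratio test implies the series converges.

converges


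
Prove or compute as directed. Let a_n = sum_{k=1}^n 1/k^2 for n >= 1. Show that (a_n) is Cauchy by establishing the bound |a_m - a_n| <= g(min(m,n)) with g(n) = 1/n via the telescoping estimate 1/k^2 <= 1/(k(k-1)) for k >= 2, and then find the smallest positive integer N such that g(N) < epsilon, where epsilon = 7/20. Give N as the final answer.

For m > n >= 1: |a_m - a_n| = sum_{k=n+1}^m 1/k^2.
Use 1/k^2 <= 1/(k(k-1)) = 1/(k-1) - 1/k for k >= 2:
sum_{k=n+1}^m 1/k^2 <= sum_{k=n+1}^m (1/(k-1) - 1/k) = 1/n - 1/m <= 1/n.
By symmetry the same bound holds with n,m swapped, so |a_m - a_n| <= 1/min(m,n) = g(min(m,n)). Since g(n) -> 0, (a_n) is Cauchy.
Now solve g(N) < 7/20: 1/N < 7/20 <=> N > 1/(7/20) = 20/7.
The smallest integer strictly greater than 20/7 is N = 3.
Check: g(3) = 1/3 < 7/20; g(2) = 1/2 >= 7/20. So N = 3.

3


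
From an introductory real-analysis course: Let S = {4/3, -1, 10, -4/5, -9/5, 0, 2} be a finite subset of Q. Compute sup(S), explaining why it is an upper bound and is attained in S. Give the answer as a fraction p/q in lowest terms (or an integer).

S is finite, so sup(S) = max(S).
Sorted decreasing:
10, 2, 4/3, 0, -4/5, -1, -9/5
The extremum is 10.
For every x in S, x <= 10. And 10 is in S, so it is attained.
Therefore sup(S) = 10.

10


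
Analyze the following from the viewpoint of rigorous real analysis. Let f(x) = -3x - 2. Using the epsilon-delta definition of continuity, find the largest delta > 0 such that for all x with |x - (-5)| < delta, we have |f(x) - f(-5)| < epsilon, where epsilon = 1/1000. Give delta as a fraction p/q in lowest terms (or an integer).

We compute f(-5) = -3*(-5) - 2 = 13.
|f(x) - f(-5)| = |-3x - 2 - (13)| = |-3(x - (-5))| = 3|x - (-5)|.
We need 3|x - (-5)| < 1/1000, i.e. |x - (-5)| < 1/1000 / 3 = 1/3000.
So any delta <= 1/3000 works. Conversely, if delta > 1/3000, then x = -5 + 1/3000 satisfies |x - (-5)| = 1/3000 < delta but |f(x) - f(-5)| = 3 * 1/3000 = 1/1000, which is not < 1/1000; so no larger delta works.
Hence the largest such delta is 1/3000.

1/3000


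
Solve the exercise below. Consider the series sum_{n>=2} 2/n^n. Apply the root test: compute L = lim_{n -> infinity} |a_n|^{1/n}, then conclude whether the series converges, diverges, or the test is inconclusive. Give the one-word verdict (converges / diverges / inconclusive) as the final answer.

Let a_n denote the general term. Form |a_n|^(1/n) and simplify:
|a_n|^(1/n) = 2^(1/n)/n
Take the limit as n -> infinity: L = 0.
Since L = 0 < 1, the root test implies convergence.

converges


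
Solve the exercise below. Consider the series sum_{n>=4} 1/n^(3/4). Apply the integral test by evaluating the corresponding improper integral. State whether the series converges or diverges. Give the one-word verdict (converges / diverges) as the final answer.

Let f(x) = x^(-3/4). Then f is positive, continuous, and decreasing on [4, infinity), so the integral test applies.
Compute the improper integral int_{4}^infinity f(x) dx:
  antiderivative F(x) = 4*x^(1/4).
  As x -> infinity, F(x) -> infinity (since p = 3/4 < 1).
  So the integral diverges. By the integral test, the series diverges.

diverges


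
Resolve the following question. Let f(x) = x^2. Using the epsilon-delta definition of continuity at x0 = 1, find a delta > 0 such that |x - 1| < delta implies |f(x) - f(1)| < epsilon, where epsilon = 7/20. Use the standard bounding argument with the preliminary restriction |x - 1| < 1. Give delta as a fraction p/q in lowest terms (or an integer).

Factor: |x^2 - (1)^2| = |x - 1| * |x + 1|.
Impose |x - 1| < 1 first. Then |x + 1| = |(x - 1) + 2*(1)| <= |x - 1| + 2*|1| < 1 + 2 = 3.
So |x^2 - (1)^2| < delta * 3.
We need delta * 3 <= 7/20, i.e. delta <= 7/20/3 = 7/60.
Since 7/60 < 1, this is tighter than 1; take delta = 7/60.
So delta = 7/60 works.

7/60


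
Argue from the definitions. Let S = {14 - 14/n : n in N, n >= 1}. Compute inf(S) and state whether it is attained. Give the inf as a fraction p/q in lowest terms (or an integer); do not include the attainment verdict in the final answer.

Analysis:
- Values: 0, 7, 28/3, 21/2, ... strictly increasing.
- Minimum is 0 (n=1); inf = 0 (attained).
- 14 - 14/n -> 14 from below; sup = 14, not attained.
Conclusion: inf(S) = 0, attained in S.

0


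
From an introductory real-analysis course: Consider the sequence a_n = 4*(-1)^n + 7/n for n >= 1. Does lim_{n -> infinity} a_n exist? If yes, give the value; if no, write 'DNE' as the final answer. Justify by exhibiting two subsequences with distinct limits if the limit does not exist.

Examine the behaviour of a_n along subsequences.
a_{2k} = 4 + 7/(2k) -> 4. a_{2k+1} = -4 + 7/(2k+1) -> -4.
Since these two subsequential limits are 4 and -4, distinct, the full sequence cannot converge (a convergent sequence has all subsequences tending to the same limit). So lim a_n does not exist.

DNE


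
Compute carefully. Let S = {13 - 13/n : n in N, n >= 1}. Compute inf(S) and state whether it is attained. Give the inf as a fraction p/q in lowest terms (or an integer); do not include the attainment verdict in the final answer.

Analysis:
- Values: 0, 13/2, 26/3, 39/4, ... strictly increasing.
- Minimum is 0 (n=1); inf = 0 (attained).
- 13 - 13/n -> 13 from below; sup = 13, not attained.
Conclusion: inf(S) = 0, attained in S.

0


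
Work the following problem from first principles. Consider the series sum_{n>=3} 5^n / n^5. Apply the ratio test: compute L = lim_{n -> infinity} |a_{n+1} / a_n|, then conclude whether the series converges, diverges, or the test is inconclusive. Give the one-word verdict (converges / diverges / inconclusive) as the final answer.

Let a_n denote the general term. Form the ratio a_{n+1}/a_n and simplify:
a_{n+1}/a_n = 5*n^5/(n + 1)^5
Take the limit as n -> infinity: L = 5.
Since L = 5 > 1 (or L = infinity), the ratio test implies the series diverges.

diverges


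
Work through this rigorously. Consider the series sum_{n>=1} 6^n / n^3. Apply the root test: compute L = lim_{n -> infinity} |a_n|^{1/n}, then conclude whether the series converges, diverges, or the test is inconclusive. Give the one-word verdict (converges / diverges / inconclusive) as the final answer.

Let a_n denote the general term. Form |a_n|^(1/n) and simplify:
|a_n|^(1/n) = 6/n^(3/n)
Take the limit as n -> infinity: L = 6.
Since L = 6 > 1, the root test implies divergence.

diverges


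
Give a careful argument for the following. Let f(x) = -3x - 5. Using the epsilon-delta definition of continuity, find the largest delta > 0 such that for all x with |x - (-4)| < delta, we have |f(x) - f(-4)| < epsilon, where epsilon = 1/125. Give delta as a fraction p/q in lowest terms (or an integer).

We compute f(-4) = -3*(-4) - 5 = 7.
|f(x) - f(-4)| = |-3x - 5 - (7)| = |-3(x - (-4))| = 3|x - (-4)|.
We need 3|x - (-4)| < 1/125, i.e. |x - (-4)| < 1/125 / 3 = 1/375.
So any delta <= 1/375 works. Conversely, if delta > 1/375, then x = -4 + 1/375 satisfies |x - (-4)| = 1/375 < delta but |f(x) - f(-4)| = 3 * 1/375 = 1/125, which is not < 1/125; so no larger delta works.
Hence the largest such delta is 1/375.

1/375


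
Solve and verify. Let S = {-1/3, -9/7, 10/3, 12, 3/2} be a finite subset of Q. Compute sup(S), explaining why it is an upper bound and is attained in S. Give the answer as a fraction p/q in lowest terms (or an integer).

S is finite, so sup(S) = max(S).
Sorted decreasing:
12, 10/3, 3/2, -1/3, -9/7
The extremum is 12.
For every x in S, x <= 12. And 12 is in S, so it is attained.
Therefore sup(S) = 12.

12


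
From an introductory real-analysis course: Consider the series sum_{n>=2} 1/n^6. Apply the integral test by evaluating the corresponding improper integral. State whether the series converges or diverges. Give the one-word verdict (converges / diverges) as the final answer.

Let f(x) = x^(-6). Then f is positive, continuous, and decreasing on [2, infinity), so the integral test applies.
Compute the improper integral int_{2}^infinity f(x) dx:
  antiderivative F(x) = -1/(5*x^5).
  As x -> infinity, F(x) -> 0 (since p = 6 > 1).
  So int = F(infinity) - F(2) = 0 - (-1/160) = 1/160.
  Finite, so by the integral test, the series converges.

converges


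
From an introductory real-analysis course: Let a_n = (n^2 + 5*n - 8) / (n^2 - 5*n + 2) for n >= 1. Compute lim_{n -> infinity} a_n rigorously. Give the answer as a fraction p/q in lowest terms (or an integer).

Divide numerator and denominator by n^2, the highest power:
numerator / n^2 = 1 + 5/n - 8/n^2
denominator / n^2 = 1 - 5/n + 2/n^2
As n -> infinity, all terms of the form c/n^k (k >= 1) tend to 0.
So numerator / n^2 -> 1 and denominator / n^2 -> 1.
Therefore lim a_n = 1.

1


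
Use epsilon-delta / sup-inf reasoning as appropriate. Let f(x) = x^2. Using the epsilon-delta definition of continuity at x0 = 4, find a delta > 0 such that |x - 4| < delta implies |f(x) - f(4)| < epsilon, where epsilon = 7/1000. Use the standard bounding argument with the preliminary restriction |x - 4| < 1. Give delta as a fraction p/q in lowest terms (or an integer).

Factor: |x^2 - (4)^2| = |x - 4| * |x + 4|.
Impose |x - 4| < 1 first. Then |x + 4| = |(x - 4) + 2*(4)| <= |x - 4| + 2*|4| < 1 + 8 = 9.
So |x^2 - (4)^2| < delta * 9.
We need delta * 9 <= 7/1000, i.e. delta <= 7/1000/9 = 7/9000.
Since 7/9000 < 1, this is tighter than 1; take delta = 7/9000.
So delta = 7/9000 works.

7/9000


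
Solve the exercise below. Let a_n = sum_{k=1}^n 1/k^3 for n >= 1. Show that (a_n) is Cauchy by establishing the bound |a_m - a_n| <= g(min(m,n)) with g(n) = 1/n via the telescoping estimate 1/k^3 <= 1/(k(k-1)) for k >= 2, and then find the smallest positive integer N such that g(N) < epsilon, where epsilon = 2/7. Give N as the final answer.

For m > n >= 1: |a_m - a_n| = sum_{k=n+1}^m 1/k^3.
Use 1/k^3 <= 1/(k(k-1)) = 1/(k-1) - 1/k for k >= 2 (which holds since k^3 >= k^2 >= k(k-1) for k >= 2):
sum_{k=n+1}^m 1/k^3 <= sum_{k=n+1}^m (1/(k-1) - 1/k) = 1/n - 1/m <= 1/n.
By symmetry the same bound holds with n,m swapped, so |a_m - a_n| <= 1/min(m,n) = g(min(m,n)). Since g(n) -> 0, (a_n) is Cauchy.
Now solve g(N) < 2/7: 1/N < 2/7 <=> N > 1/(2/7) = 7/2.
The smallest integer strictly greater than 7/2 is N = 4.
Check: g(4) = 1/4 < 2/7; g(3) = 1/3 >= 2/7. So N = 4.

4


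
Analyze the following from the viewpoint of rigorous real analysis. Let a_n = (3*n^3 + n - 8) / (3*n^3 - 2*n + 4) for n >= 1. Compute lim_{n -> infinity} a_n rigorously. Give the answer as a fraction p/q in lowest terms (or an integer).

Divide numerator and denominator by n^3, the highest power:
numerator / n^3 = 3 + n^(-2) - 8/n^3
denominator / n^3 = 3 - 2/n^2 + 4/n^3
As n -> infinity, all terms of the form c/n^k (k >= 1) tend to 0.
So numerator / n^3 -> 3 and denominator / n^3 -> 3.
Therefore lim a_n = 1.

1


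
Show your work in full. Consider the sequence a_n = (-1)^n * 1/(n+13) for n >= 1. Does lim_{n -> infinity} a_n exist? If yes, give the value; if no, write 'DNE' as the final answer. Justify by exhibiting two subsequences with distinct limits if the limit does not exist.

Examine the behaviour of a_n along subsequences.
Even-n subsequence a_{2k} = 1/(2k+13) -> 0. Odd-n subsequence a_{2k+1} = -1/(2k+14) -> 0. Both tend to 0, which suggests the limit is 0; verify directly.
|a_n - 0| = 1/(n+13) < 1/n for every n >= 1.
Given epsilon > 0, choose a positive integer N > 1/epsilon. Then for all n >= N, |a_n| < 1/n <= 1/N < epsilon.
So by the definition of the limit, lim a_n exists and equals 0.

0


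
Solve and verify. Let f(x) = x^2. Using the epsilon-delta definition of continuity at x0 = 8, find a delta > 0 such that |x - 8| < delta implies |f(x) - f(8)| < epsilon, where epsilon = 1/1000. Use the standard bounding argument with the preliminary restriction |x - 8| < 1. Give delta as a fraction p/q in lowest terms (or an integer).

Factor: |x^2 - (8)^2| = |x - 8| * |x + 8|.
Impose |x - 8| < 1 first. Then |x + 8| = |(x - 8) + 2*(8)| <= |x - 8| + 2*|8| < 1 + 16 = 17.
So |x^2 - (8)^2| < delta * 17.
We need delta * 17 <= 1/1000, i.e. delta <= 1/1000/17 = 1/17000.
Since 1/17000 < 1, this is tighter than 1; take delta = 1/17000.
So delta = 1/17000 works.

1/17000


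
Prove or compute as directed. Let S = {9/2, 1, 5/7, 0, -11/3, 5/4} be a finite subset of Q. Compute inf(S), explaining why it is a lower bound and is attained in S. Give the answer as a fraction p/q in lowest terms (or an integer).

S is finite, so inf(S) = min(S).
Sorted increasing:
-11/3, 0, 5/7, 1, 5/4, 9/2
The extremum is -11/3.
For every x in S, x >= -11/3. And -11/3 is in S, so it is attained.
Therefore inf(S) = -11/3.

-11/3


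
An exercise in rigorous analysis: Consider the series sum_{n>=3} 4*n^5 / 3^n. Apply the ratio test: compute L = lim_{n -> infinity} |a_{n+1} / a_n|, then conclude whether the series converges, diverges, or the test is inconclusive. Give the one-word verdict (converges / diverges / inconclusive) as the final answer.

Let a_n denote the general term. Form the ratio a_{n+1}/a_n and simplify:
a_{n+1}/a_n = (n + 1)^5/(3*n^5)
Take the limit as n -> infinity: L = 1/3.
Since L = 1/3 < 1, the ratio test implies the series converges.

converges


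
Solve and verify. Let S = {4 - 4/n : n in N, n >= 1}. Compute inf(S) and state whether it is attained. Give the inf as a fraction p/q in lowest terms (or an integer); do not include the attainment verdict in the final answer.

Analysis:
- Values: 0, 2, 8/3, 3, ... strictly increasing.
- Minimum is 0 (n=1); inf = 0 (attained).
- 4 - 4/n -> 4 from below; sup = 4, not attained.
Conclusion: inf(S) = 0, attained in S.

0


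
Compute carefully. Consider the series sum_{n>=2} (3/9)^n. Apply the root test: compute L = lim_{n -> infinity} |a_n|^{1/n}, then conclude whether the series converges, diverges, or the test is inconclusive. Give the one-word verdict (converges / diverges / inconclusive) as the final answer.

Let a_n denote the general term. Form |a_n|^(1/n) and simplify:
|a_n|^(1/n) = 1/3
Take the limit as n -> infinity: L = 1/3.
Since L = 1/3 < 1, the root test implies convergence.

converges


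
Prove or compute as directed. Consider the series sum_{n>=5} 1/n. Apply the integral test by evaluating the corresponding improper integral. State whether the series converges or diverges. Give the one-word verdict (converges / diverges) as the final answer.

Let f(x) = 1/x. Then f is positive, continuous, and decreasing on [5, infinity), so the integral test applies.
Compute the improper integral int_{5}^infinity f(x) dx:
  antiderivative F(x) = log(x).
  As x -> infinity, log(x) -> infinity.
  So int = infinity - log(5) = infinity. By the integral test, the series diverges.

diverges


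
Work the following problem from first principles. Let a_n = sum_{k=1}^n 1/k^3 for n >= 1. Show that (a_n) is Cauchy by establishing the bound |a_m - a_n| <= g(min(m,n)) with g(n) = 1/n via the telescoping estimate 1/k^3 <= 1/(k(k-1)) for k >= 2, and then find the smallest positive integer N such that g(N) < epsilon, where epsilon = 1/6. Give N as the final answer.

For m > n >= 1: |a_m - a_n| = sum_{k=n+1}^m 1/k^3.
Use 1/k^3 <= 1/(k(k-1)) = 1/(k-1) - 1/k for k >= 2 (which holds since k^3 >= k^2 >= k(k-1) for k >= 2):
sum_{k=n+1}^m 1/k^3 <= sum_{k=n+1}^m (1/(k-1) - 1/k) = 1/n - 1/m <= 1/n.
By symmetry the same bound holds with n,m swapped, so |a_m - a_n| <= 1/min(m,n) = g(min(m,n)). Since g(n) -> 0, (a_n) is Cauchy.
Now solve g(N) < 1/6: 1/N < 1/6 <=> N > 1/(1/6) = 6.
The smallest integer strictly greater than 6 is N = 7.
Check: g(7) = 1/7 < 1/6; g(6) = 1/6 >= 1/6. So N = 7.

7


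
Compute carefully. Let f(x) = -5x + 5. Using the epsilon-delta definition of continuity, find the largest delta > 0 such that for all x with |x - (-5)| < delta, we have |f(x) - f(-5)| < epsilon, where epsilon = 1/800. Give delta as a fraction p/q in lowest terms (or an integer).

We compute f(-5) = -5*(-5) + 5 = 30.
|f(x) - f(-5)| = |-5x + 5 - (30)| = |-5(x - (-5))| = 5|x - (-5)|.
We need 5|x - (-5)| < 1/800, i.e. |x - (-5)| < 1/800 / 5 = 1/4000.
So any delta <= 1/4000 works. Conversely, if delta > 1/4000, then x = -5 + 1/4000 satisfies |x - (-5)| = 1/4000 < delta but |f(x) - f(-5)| = 5 * 1/4000 = 1/800, which is not < 1/800; so no larger delta works.
Hence the largest such delta is 1/4000.

1/4000


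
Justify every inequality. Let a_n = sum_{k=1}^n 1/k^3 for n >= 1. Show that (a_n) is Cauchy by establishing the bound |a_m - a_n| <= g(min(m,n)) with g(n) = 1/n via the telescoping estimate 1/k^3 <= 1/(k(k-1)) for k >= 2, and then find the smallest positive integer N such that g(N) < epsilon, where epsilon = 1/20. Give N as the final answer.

For m > n >= 1: |a_m - a_n| = sum_{k=n+1}^m 1/k^3.
Use 1/k^3 <= 1/(k(k-1)) = 1/(k-1) - 1/k for k >= 2 (which holds since k^3 >= k^2 >= k(k-1) for k >= 2):
sum_{k=n+1}^m 1/k^3 <= sum_{k=n+1}^m (1/(k-1) - 1/k) = 1/n - 1/m <= 1/n.
By symmetry the same bound holds with n,m swapped, so |a_m - a_n| <= 1/min(m,n) = g(min(m,n)). Since g(n) -> 0, (a_n) is Cauchy.
Now solve g(N) < 1/20: 1/N < 1/20 <=> N > 1/(1/20) = 20.
The smallest integer strictly greater than 20 is N = 21.
Check: g(21) = 1/21 < 1/20; g(20) = 1/20 >= 1/20. So N = 21.

21


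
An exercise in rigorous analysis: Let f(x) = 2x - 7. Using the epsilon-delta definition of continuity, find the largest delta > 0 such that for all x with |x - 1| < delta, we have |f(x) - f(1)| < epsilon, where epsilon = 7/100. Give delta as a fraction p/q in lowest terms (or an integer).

We compute f(1) = 2*(1) - 7 = -5.
|f(x) - f(1)| = |2x - 7 - (-5)| = |2(x - 1)| = 2|x - 1|.
We need 2|x - 1| < 7/100, i.e. |x - 1| < 7/100 / 2 = 7/200.
So any delta <= 7/200 works. Conversely, if delta > 7/200, then x = 1 + 7/200 satisfies |x - 1| = 7/200 < delta but |f(x) - f(1)| = 2 * 7/200 = 7/100, which is not < 7/100; so no larger delta works.
Hence the largest such delta is 7/200.

7/200


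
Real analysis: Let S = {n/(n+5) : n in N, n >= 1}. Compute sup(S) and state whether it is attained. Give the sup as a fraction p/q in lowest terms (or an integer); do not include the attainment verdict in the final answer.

Analysis:
- Values: 1/6, 2/7, 3/8, 4/9, ... strictly increasing.
- Minimum is 1/6 (n=1); inf = 1/6 (attained).
- n/(n+5) = 1 - 5/(n+5) -> 1 from below as n -> infinity, and never equals 1.
- So sup = 1 (not attained).
Conclusion: sup(S) = 1, not attained in S.

1


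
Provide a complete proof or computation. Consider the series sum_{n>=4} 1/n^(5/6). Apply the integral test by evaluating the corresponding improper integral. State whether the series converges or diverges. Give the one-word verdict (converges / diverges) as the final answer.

Let f(x) = x^(-5/6). Then f is positive, continuous, and decreasing on [4, infinity), so the integral test applies.
Compute the improper integral int_{4}^infinity f(x) dx:
  antiderivative F(x) = 6*x^(1/6).
  As x -> infinity, F(x) -> infinity (since p = 5/6 < 1).
  So the integral diverges. By the integral test, the series diverges.

diverges


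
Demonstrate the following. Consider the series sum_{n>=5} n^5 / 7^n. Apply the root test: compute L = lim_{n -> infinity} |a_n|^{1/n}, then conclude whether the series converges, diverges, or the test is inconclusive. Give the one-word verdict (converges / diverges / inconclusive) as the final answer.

Let a_n denote the general term. Form |a_n|^(1/n) and simplify:
|a_n|^(1/n) = n^(5/n)/7
Take the limit as n -> infinity: L = 1/7.
Since L = 1/7 < 1, the root test implies convergence.

converges


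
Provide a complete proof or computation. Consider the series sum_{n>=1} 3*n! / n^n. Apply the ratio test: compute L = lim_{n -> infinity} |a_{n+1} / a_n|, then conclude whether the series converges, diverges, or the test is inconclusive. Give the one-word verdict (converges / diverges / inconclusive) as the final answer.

Let a_n denote the general term. Form the ratio a_{n+1}/a_n and simplify:
a_{n+1}/a_n = (n/(n + 1))^n
Take the limit as n -> infinity: L = exp(-1).
Since L = exp(-1) < 1, the ratio test implies the series converges.

converges


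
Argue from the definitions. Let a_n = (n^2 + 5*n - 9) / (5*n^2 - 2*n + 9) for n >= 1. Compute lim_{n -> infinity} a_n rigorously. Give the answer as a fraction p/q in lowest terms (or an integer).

Divide numerator and denominator by n^2, the highest power:
numerator / n^2 = 1 + 5/n - 9/n^2
denominator / n^2 = 5 - 2/n + 9/n^2
As n -> infinity, all terms of the form c/n^k (k >= 1) tend to 0.
So numerator / n^2 -> 1 and denominator / n^2 -> 5.
Therefore lim a_n = 1/5.

1/5


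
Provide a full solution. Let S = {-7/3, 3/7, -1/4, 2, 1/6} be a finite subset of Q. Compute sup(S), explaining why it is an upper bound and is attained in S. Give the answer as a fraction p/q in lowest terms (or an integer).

S is finite, so sup(S) = max(S).
Sorted decreasing:
2, 3/7, 1/6, -1/4, -7/3
The extremum is 2.
For every x in S, x <= 2. And 2 is in S, so it is attained.
Therefore sup(S) = 2.

2


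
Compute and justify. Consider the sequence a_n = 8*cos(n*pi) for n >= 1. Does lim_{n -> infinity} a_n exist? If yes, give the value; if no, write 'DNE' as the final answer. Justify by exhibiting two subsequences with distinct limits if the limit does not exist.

Examine the behaviour of a_n along subsequences.
cos(n*pi) = (-1)^n, so a_n = 8*(-1)^n. a_{2k} = 8 -> 8. a_{2k+1} = -8 -> -8.
Since these two subsequential limits are 8 and -8, distinct, the full sequence cannot converge (a convergent sequence has all subsequences tending to the same limit). So lim a_n does not exist.

DNE


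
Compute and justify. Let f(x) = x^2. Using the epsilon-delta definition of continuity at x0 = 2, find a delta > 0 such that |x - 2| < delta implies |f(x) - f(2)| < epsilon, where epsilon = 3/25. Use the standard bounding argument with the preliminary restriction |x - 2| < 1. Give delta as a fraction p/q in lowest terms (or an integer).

Factor: |x^2 - (2)^2| = |x - 2| * |x + 2|.
Impose |x - 2| < 1 first. Then |x + 2| = |(x - 2) + 2*(2)| <= |x - 2| + 2*|2| < 1 + 4 = 5.
So |x^2 - (2)^2| < delta * 5.
We need delta * 5 <= 3/25, i.e. delta <= 3/25/5 = 3/125.
Since 3/125 < 1, this is tighter than 1; take delta = 3/125.
So delta = 3/125 works.

3/125


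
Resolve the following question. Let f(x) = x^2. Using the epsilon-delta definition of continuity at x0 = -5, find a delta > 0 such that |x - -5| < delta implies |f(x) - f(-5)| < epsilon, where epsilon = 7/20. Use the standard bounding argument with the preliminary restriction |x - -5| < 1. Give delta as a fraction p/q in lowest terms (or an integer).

Factor: |x^2 - (-5)^2| = |x - -5| * |x + -5|.
Impose |x - -5| < 1 first. Then |x + -5| = |(x - -5) + 2*(-5)| <= |x - -5| + 2*|-5| < 1 + 10 = 11.
So |x^2 - (-5)^2| < delta * 11.
We need delta * 11 <= 7/20, i.e. delta <= 7/20/11 = 7/220.
Since 7/220 < 1, this is tighter than 1; take delta = 7/220.
So delta = 7/220 works.

7/220


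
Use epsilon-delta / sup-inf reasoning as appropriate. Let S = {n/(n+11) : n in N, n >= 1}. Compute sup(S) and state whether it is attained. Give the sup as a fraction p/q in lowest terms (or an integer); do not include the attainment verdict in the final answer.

Analysis:
- Values: 1/12, 2/13, 3/14, 4/15, ... strictly increasing.
- Minimum is 1/12 (n=1); inf = 1/12 (attained).
- n/(n+11) = 1 - 11/(n+11) -> 1 from below as n -> infinity, and never equals 1.
- So sup = 1 (not attained).
Conclusion: sup(S) = 1, not attained in S.

1


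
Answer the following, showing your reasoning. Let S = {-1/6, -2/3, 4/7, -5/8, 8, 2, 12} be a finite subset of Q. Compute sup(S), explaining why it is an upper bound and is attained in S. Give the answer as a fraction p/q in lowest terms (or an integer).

S is finite, so sup(S) = max(S).
Sorted decreasing:
12, 8, 2, 4/7, -1/6, -5/8, -2/3
The extremum is 12.
For every x in S, x <= 12. And 12 is in S, so it is attained.
Therefore sup(S) = 12.

12


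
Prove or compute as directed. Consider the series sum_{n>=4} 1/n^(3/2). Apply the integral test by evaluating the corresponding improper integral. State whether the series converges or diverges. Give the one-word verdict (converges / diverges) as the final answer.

Let f(x) = x^(-3/2). Then f is positive, continuous, and decreasing on [4, infinity), so the integral test applies.
Compute the improper integral int_{4}^infinity f(x) dx:
  antiderivative F(x) = -2/sqrt(x).
  As x -> infinity, F(x) -> 0 (since p = 3/2 > 1).
  So int = F(infinity) - F(4) = 0 - (-1) = 1.
  Finite, so by the integral test, the series converges.

converges


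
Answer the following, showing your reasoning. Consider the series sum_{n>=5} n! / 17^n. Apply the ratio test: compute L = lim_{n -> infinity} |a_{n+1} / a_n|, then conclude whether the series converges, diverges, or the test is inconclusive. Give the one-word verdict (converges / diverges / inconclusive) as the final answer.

Let a_n denote the general term. Form the ratio a_{n+1}/a_n and simplify:
a_{n+1}/a_n = n/17 + 1/17
Take the limit as n -> infinity: L = infinity.
Since L = infinity > 1 (or L = infinity), the ratio test implies the series diverges.

diverges


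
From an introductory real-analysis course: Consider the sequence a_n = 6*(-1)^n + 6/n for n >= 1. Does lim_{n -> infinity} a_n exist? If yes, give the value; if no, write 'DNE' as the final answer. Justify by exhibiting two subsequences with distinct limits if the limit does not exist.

Examine the behaviour of a_n along subsequences.
a_{2k} = 6 + 6/(2k) -> 6. a_{2k+1} = -6 + 6/(2k+1) -> -6.
Since these two subsequential limits are 6 and -6, distinct, the full sequence cannot converge (a convergent sequence has all subsequences tending to the same limit). So lim a_n does not exist.

DNE


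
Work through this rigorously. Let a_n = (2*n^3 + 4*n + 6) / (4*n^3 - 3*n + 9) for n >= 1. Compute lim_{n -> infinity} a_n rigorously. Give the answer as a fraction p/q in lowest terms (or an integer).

Divide numerator and denominator by n^3, the highest power:
numerator / n^3 = 2 + 4/n^2 + 6/n^3
denominator / n^3 = 4 - 3/n^2 + 9/n^3
As n -> infinity, all terms of the form c/n^k (k >= 1) tend to 0.
So numerator / n^3 -> 2 and denominator / n^3 -> 4.
Therefore lim a_n = 1/2.

1/2


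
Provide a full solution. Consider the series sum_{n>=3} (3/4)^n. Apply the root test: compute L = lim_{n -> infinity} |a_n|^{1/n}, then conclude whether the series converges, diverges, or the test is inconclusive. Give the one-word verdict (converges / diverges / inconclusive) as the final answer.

Let a_n denote the general term. Form |a_n|^(1/n) and simplify:
|a_n|^(1/n) = 3/4
Take the limit as n -> infinity: L = 3/4.
Since L = 3/4 < 1, the root test implies convergence.

converges


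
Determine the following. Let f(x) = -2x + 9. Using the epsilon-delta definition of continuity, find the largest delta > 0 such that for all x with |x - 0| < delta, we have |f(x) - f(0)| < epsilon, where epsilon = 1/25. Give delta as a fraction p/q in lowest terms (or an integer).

We compute f(0) = -2*(0) + 9 = 9.
|f(x) - f(0)| = |-2x + 9 - (9)| = |-2(x - 0)| = 2|x - 0|.
We need 2|x - 0| < 1/25, i.e. |x - 0| < 1/25 / 2 = 1/50.
So any delta <= 1/50 works. Conversely, if delta > 1/50, then x = 0 + 1/50 satisfies |x - 0| = 1/50 < delta but |f(x) - f(0)| = 2 * 1/50 = 1/25, which is not < 1/25; so no larger delta works.
Hence the largest such delta is 1/50.

1/50
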